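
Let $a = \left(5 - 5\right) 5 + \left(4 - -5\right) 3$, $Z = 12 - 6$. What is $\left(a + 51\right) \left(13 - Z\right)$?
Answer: $546$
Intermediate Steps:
$Z = 6$ ($Z = 12 - 6 = 6$)
$a = 27$ ($a = 0 \cdot 5 + \left(4 + 5\right) 3 = 0 + 9 \cdot 3 = 0 + 27 = 27$)
$\left(a + 51\right) \left(13 - Z\right) = \left(27 + 51\right) \left(13 - 6\right) = 78 \left(13 - 6\right) = 78 \cdot 7 = 546$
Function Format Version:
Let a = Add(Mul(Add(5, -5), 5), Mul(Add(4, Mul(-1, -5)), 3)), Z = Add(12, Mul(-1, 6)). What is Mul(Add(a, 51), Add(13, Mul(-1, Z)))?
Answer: 546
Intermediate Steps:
Z = 6 (Z = Add(12, -6) = 6)
a = 27 (a = Add(Mul(0, 5), Mul(Add(4, 5), 3)) = Add(0, Mul(9, 3)) = Add(0, 27) = 27)
Mul(Add(a, 51), Add(13, Mul(-1, Z))) = Mul(Add(27, 51), Add(13, Mul(-1, 6))) = Mul(78, Add(13, -6)) = Mul(78, 7) = 546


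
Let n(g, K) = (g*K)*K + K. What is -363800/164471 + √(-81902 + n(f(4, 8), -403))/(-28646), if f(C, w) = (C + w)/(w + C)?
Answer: -363800/164471 - √20026/14323 ≈ -2.2218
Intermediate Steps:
f(C, w) = 1 (f(C, w) = (C + w)/(C + w) = 1)
n(g, K) = K + g*K² (n(g, K) = (K*g)*K + K = g*K² + K = K + g*K²)
-363800/164471 + √(-81902 + n(f(4, 8), -403))/(-28646) = -363800/164471 + √(-81902 - 403*(1 - 403*1))/(-28646) = -363800*1/164471 + √(-81902 - 403*(1 - 403))*(-1/28646) = -363800/164471 + √(-81902 - 403*(-402))*(-1/28646) = -363800/164471 + √(-81902 + 162006)*(-1/28646) = -363800/164471 + √80104*(-1/28646) = -363800/164471 + (2*√20026)*(-1/28646) = -363800/164471 - √20026/14323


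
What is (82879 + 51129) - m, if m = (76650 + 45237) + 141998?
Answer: -129877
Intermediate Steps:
m = 263885 (m = 121887 + 141998 = 263885)
(82879 + 51129) - m = (82879 + 51129) - 1*263885 = 134008 - 263885 = -129877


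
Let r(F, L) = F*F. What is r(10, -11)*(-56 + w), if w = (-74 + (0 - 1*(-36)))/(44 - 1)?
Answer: -244600/43 ≈ -5688.4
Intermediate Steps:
r(F, L) = F²
w = -38/43 (w = (-74 + (0 + 36))/43 = (-74 + 36)*(1/43) = -38*1/43 = -38/43 ≈ -0.88372)
r(10, -11)*(-56 + w) = 10²*(-56 - 38/43) = 100*(-2446/43) = -244600/43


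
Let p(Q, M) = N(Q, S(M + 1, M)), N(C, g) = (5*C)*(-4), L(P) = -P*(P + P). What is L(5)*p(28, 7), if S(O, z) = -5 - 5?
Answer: 28000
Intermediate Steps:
S(O, z) = -10
L(P) = -2*P**2 (L(P) = -P*2*P = -2*P**2)
N(C, g) = -20*C
p(Q, M) = -20*Q
L(5)*p(28, 7) = (-2*5**2)*(-20*28) = -2*25*(-560) = -50*(-560) = 28000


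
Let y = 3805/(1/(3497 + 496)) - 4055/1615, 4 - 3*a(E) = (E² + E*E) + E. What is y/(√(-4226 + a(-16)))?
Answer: -2453728042*I*√4390/708985 ≈ -2.2931e+5*I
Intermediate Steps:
a(E) = 4/3 - 2*E²/3 - E/3 (a(E) = 4/3 - ((E² + E*E) + E)/3 = 4/3 - ((E² + E²) + E)/3 = 4/3 - (2*E² + E)/3 = 4/3 - (E + 2*E²)/3 = 4/3 + (-2*E²/3 - E/3) = 4/3 - 2*E²/3 - E/3)
y = 4907456084/323 (y = 3805/(1/3993) - 4055*1/1615 = 3805/(1/3993) - 811/323 = 3805*3993 - 811/323 = 15193365 - 811/323 = 4907456084/323 ≈ 1.5193e+7)
y/(√(-4226 + a(-16))) = 4907456084/(323*(√(-4226 + (4/3 - ⅔*(-16)² - ⅓*(-16))))) = 4907456084/(323*(√(-4226 + (4/3 - ⅔*256 + 16/3)))) = 4907456084/(323*(√(-4226 + (4/3 - 512/3 + 16/3)))) = 4907456084/(323*(√(-4226 - 164))) = 4907456084/(323*(√(-4390))) = 4907456084/(323*((I*√4390))) = 4907456084*(-I*√4390/4390)/323 = -2453728042*I*√4390/708985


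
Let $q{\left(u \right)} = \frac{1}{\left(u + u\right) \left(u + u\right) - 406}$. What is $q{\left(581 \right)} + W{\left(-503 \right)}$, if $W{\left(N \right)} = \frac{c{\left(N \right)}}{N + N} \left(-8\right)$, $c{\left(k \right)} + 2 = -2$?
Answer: $- \frac{21596905}{678968514} \approx -0.031808$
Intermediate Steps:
$c{\left(k \right)} = -4$ ($c{\left(k \right)} = -2 - 2 = -4$)
$q{\left(u \right)} = \frac{1}{-406 + 4 u^{2}}$ ($q{\left(u \right)} = \frac{1}{2 u 2 u - 406} = \frac{1}{4 u^{2} - 406} = \frac{1}{-406 + 4 u^{2}}$)
$W{\left(N \right)} = \frac{16}{N}$ ($W{\left(N \right)} = - \frac{4}{N + N} \left(-8\right) = - \frac{4}{2 N} \left(-8\right) = - 4 \frac{1}{2 N} \left(-8\right) = - \frac{2}{N} \left(-8\right) = \frac{16}{N}$)
$q{\left(581 \right)} + W{\left(-503 \right)} = \frac{1}{2 \left(-203 + 2 \cdot 581^{2}\right)} + \frac{16}{-503} = \frac{1}{2 \left(-203 + 2 \cdot 337561\right)} + 16 \left(- \frac{1}{503}\right) = \frac{1}{2 \left(-203 + 675122\right)} - \frac{16}{503} = \frac{1}{2 \cdot 674919} - \frac{16}{503} = \frac{1}{2} \cdot \frac{1}{674919} - \frac{16}{503} = \frac{1}{1349838} - \frac{16}{503} = - \frac{21596905}{678968514}$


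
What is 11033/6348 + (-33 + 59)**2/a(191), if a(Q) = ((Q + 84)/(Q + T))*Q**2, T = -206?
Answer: 22124344271/12736976340 ≈ 1.7370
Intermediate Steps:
a(Q) = Q**2*(84 + Q)/(-206 + Q) (a(Q) = ((Q + 84)/(Q - 206))*Q**2 = ((84 + Q)/(-206 + Q))*Q**2 = Q**2*(84 + Q)/(-206 + Q))
11033/6348 + (-33 + 59)**2/a(191) = 11033/6348 + (-33 + 59)**2/((191**2*(84 + 191)/(-206 + 191))) = 11033*(1/6348) + 26**2/((36481*275/(-15))) = 11033/6348 + 676/((36481*(-1/15)*275)) = 11033/6348 + 676/(-2006455/3) = 11033/6348 + 676*(-3/2006455) = 11033/6348 - 2028/2006455 = 22124344271/12736976340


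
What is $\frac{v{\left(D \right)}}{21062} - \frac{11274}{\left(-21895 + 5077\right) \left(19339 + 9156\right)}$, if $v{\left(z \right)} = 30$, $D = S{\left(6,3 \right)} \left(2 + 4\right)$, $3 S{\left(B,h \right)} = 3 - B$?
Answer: $\frac{1217860024}{841126608535} \approx 0.0014479$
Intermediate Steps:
$S{\left(B,h \right)} = 1 - \frac{B}{3}$ ($S{\left(B,h \right)} = \frac{3 - B}{3} = 1 - \frac{B}{3}$)
$D = -6$ ($D = \left(1 - 2\right) \left(2 + 4\right) = \left(1 - 2\right) 6 = \left(-1\right) 6 = -6$)
$\frac{v{\left(D \right)}}{21062} - \frac{11274}{\left(-21895 + 5077\right) \left(19339 + 9156\right)} = \frac{30}{21062} - \frac{11274}{\left(-21895 + 5077\right) \left(19339 + 9156\right)} = 30 \cdot \frac{1}{21062} - \frac{11274}{\left(-16818\right) 28495} = \frac{15}{10531} - \frac{11274}{-479228910} = \frac{15}{10531} - - \frac{1879}{79871485} = \frac{15}{10531} + \frac{1879}{79871485} = \frac{1217860024}{841126608535}$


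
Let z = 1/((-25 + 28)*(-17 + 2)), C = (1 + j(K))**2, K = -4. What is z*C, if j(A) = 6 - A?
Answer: -121/45 ≈ -2.6889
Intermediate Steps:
C = 121 (C = (1 + (6 - 1*(-4)))**2 = (1 + (6 + 4))**2 = (1 + 10)**2 = 11**2 = 121)
z = -1/45 (z = 1/(3*(-15)) = 1/(-45) = -1/45 ≈ -0.022222)
z*C = -1/45*121 = -121/45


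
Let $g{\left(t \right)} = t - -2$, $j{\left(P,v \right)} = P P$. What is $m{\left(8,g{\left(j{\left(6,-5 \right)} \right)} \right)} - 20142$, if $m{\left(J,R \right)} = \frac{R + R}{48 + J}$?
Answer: $- \frac{281969}{14} \approx -20141.0$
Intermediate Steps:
$j{\left(P,v \right)} = P^{2}$
$g{\left(t \right)} = 2 + t$ ($g{\left(t \right)} = t + 2 = 2 + t$)
$m{\left(J,R \right)} = \frac{2 R}{48 + J}$
$m{\left(8,g{\left(j{\left(6,-5 \right)} \right)} \right)} - 20142 = \frac{2 \left(2 + 6^{2}\right)}{48 + 8} - 20142 = \frac{2 \left(2 + 36\right)}{56} - 20142 = 2 \cdot 38 \cdot \frac{1}{56} - 20142 = \frac{19}{14} - 20142 = - \frac{281969}{14}$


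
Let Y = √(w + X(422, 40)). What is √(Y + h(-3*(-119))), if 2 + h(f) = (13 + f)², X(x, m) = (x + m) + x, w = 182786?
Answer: √(136898 + √183670) ≈ 370.58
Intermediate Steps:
X(x, m) = m + 2*x (X(x, m) = (m + x) + x = m + 2*x)
Y = √183670 (Y = √(182786 + (40 + 2*422)) = √(182786 + (40 + 844)) = √(182786 + 884) = √183670 ≈ 428.57)
h(f) = -2 + (13 + f)²
√(Y + h(-3*(-119))) = √(√183670 + (-2 + (13 - 3*(-119))²)) = √(√183670 + (-2 + (13 + 357)²)) = √(√183670 + (-2 + 370²)) = √(√183670 + (-2 + 136900)) = √(√183670 + 136898) = √(136898 + √183670)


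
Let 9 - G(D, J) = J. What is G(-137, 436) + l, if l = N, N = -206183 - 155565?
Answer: -362175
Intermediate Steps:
N = -361748
l = -361748
G(D, J) = 9 - J
G(-137, 436) + l = (9 - 1*436) - 361748 = (9 - 436) - 361748 = -427 - 361748 = -362175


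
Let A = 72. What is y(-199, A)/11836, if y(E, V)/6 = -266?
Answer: -399/2959 ≈ -0.13484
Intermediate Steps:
y(E, V) = -1596 (y(E, V) = 6*(-266) = -1596)
y(-199, A)/11836 = -1596/11836 = -1596*1/11836 = -399/2959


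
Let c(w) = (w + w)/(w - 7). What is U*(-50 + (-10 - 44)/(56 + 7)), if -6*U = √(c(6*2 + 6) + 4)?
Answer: 712*√55/231 ≈ 22.859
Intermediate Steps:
c(w) = 2*w/(-7 + w) (c(w) = (2*w)/(-7 + w) = 2*w/(-7 + w))
U = -2*√55/33 (U = -√(2*(6*2 + 6)/(-7 + (6*2 + 6)) + 4)/6 = -√(2*(12 + 6)/(-7 + (12 + 6)) + 4)/6 = -√(2*18/(-7 + 18) + 4)/6 = -√(2*18/11 + 4)/6 = -√(2*18*(1/11) + 4)/6 = -√(36/11 + 4)/6 = -2*√55/33 ≈ -0.44947)
U*(-50 + (-10 - 44)/(56 + 7)) = (-2*√55/33)*(-50 + (-10 - 44)/(56 + 7)) = (-2*√55/33)*(-50 - 54/63) = (-2*√55/33)*(-50 - 54*1/63) = (-2*√55/33)*(-50 - 6/7) = -2*√55/33*(-356/7) = 712*√55/231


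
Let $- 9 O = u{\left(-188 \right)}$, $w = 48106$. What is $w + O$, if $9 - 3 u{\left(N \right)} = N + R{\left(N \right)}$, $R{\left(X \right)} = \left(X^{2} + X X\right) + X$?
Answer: $\frac{1369165}{27} \approx 50710.0$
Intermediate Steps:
$R{\left(X \right)} = X + 2 X^{2}$ ($R{\left(X \right)} = \left(X^{2} + X^{2}\right) + X = 2 X^{2} + X = X + 2 X^{2}$)
$u{\left(N \right)} = 3 - \frac{N}{3} - \frac{N \left(1 + 2 N\right)}{3}$ ($u{\left(N \right)} = 3 - \frac{N + N \left(1 + 2 N\right)}{3} = 3 - \left(\frac{N}{3} + \frac{N \left(1 + 2 N\right)}{3}\right) = 3 - \frac{N}{3} - \frac{N \left(1 + 2 N\right)}{3}$)
$O = \frac{70303}{27}$ ($O = - \frac{3 - - \frac{188}{3} - - \frac{188 \left(1 + 2 \left(-188\right)\right)}{3}}{9} = - \frac{3 + \frac{188}{3} - - \frac{188 \left(1 - 376\right)}{3}}{9} = - \frac{3 + \frac{188}{3} - \left(- \frac{188}{3}\right) \left(-375\right)}{9} = - \frac{3 + \frac{188}{3} - 23500}{9} = \left(- \frac{1}{9}\right) \left(- \frac{70303}{3}\right) = \frac{70303}{27} \approx 2603.8$)
$w + O = 48106 + \frac{70303}{27} = \frac{1369165}{27}$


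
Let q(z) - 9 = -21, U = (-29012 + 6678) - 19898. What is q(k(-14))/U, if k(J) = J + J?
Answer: 3/10558 ≈ 0.00028414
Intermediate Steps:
U = -42232 (U = -22334 - 19898 = -42232)
k(J) = 2*J
q(z) = -12 (q(z) = 9 - 21 = -12)
q(k(-14))/U = -12/(-42232) = -12*(-1/42232) = 3/10558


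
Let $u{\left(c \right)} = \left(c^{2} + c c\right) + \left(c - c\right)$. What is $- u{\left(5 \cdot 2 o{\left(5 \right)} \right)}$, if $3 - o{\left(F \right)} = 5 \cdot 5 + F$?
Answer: $-145800$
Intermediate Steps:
$o{\left(F \right)} = -22 - F$ ($o{\left(F \right)} = 3 - \left(5 \cdot 5 + F\right) = 3 - \left(25 + F\right) = -22 - F$)
$u{\left(c \right)} = 2 c^{2}$ ($u{\left(c \right)} = \left(c^{2} + c^{2}\right) + 0 = 2 c^{2} + 0 = 2 c^{2}$)
$- u{\left(5 \cdot 2 o{\left(5 \right)} \right)} = - 2 \left(5 \cdot 2 \left(-22 - 5\right)\right)^{2} = - 2 \left(10 \left(-22 - 5\right)\right)^{2} = - 2 \left(10 \left(-27\right)\right)^{2} = - 2 \left(-270\right)^{2} = - 2 \cdot 72900 = \left(-1\right) 145800 = -145800$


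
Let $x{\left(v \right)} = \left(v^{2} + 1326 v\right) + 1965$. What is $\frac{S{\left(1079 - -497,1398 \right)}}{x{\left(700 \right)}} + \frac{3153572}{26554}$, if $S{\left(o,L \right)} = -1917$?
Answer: $\frac{2239270837681}{18855530705} \approx 118.76$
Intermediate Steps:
$x{\left(v \right)} = 1965 + v^{2} + 1326 v$
$\frac{S{\left(1079 - -497,1398 \right)}}{x{\left(700 \right)}} + \frac{3153572}{26554} = - \frac{1917}{1965 + 700^{2} + 1326 \cdot 700} + \frac{3153572}{26554} = - \frac{1917}{1965 + 490000 + 928200} + 3153572 \cdot \frac{1}{26554} = - \frac{1917}{1420165} + \frac{1576786}{13277} = \frac{2239270837681}{18855530705}$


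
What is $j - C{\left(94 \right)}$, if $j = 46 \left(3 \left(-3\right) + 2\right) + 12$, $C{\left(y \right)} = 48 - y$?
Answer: $-264$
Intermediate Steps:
$j = -310$ ($j = 46 \left(-9 + 2\right) + 12 = 46 \left(-7\right) + 12 = -322 + 12 = -310$)
$j - C{\left(94 \right)} = -310 - \left(48 - 94\right) = -310 - -46 = -310 + 46 = -264$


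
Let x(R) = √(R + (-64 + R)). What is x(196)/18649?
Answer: 2*√82/18649 ≈ 0.00097114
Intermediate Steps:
x(R) = √(-64 + 2*R)
x(196)/18649 = √(-64 + 2*196)/18649 = √(-64 + 392)*(1/18649) = √328*(1/18649) = (2*√82)*(1/18649) = 2*√82/18649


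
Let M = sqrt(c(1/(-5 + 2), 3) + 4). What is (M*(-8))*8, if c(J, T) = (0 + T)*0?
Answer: -128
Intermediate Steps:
c(J, T) = 0 (c(J, T) = T*0 = 0)
M = 2 (M = sqrt(0 + 4) = sqrt(4) = 2)
(M*(-8))*8 = (2*(-8))*8 = -16*8 = -128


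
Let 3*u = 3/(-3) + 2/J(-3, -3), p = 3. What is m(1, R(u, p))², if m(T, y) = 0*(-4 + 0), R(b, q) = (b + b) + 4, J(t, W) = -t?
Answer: 0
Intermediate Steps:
u = -⅑ (u = (3/(-3) + 2/((-1*(-3))))/3 = (3*(-⅓) + 2/3)/3 = (-1 + 2*(⅓))/3 = (-1 + ⅔)/3 = (⅓)*(-⅓) = -⅑ ≈ -0.11111)
R(b, q) = 4 + 2*b (R(b, q) = 2*b + 4 = 4 + 2*b)
m(T, y) = 0 (m(T, y) = 0*(-4) = 0)
m(1, R(u, p))² = 0² = 0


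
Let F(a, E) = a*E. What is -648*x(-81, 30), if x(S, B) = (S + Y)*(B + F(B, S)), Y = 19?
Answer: -96422400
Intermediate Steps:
F(a, E) = E*a
x(S, B) = (19 + S)*(B + B*S) (x(S, B) = (S + 19)*(B + S*B) = (19 + S)*(B + B*S))
-648*x(-81, 30) = -19440*(19 + (-81)² + 20*(-81)) = -19440*(19 + 6561 - 1620) = -19440*4960 = -648*148800 = -96422400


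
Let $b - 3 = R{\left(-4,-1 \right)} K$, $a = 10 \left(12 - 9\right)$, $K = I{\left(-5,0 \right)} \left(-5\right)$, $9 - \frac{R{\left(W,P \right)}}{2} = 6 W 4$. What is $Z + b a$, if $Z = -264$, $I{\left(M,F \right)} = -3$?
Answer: $94326$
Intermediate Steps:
$R{\left(W,P \right)} = 18 - 48 W$ ($R{\left(W,P \right)} = 18 - 2 \cdot 6 W 4 = 18 - 2 \cdot 24 W = 18 - 48 W$)
$K = 15$ ($K = \left(-3\right) \left(-5\right) = 15$)
$a = 30$ ($a = 10 \cdot 3 = 30$)
$b = 3153$ ($b = 3 + \left(18 - -192\right) 15 = 3 + \left(18 + 192\right) 15 = 3 + 210 \cdot 15 = 3 + 3150 = 3153$)
$Z + b a = -264 + 3153 \cdot 30 = -264 + 94590 = 94326$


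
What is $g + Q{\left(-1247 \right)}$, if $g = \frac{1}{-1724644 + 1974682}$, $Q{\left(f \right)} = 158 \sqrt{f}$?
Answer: $\frac{1}{250038} + 158 i \sqrt{1247} \approx 3.9994 \cdot 10^{-6} + 5579.4 i$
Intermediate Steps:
$g = \frac{1}{250038} \approx 3.9994 \cdot 10^{-6}$
$g + Q{\left(-1247 \right)} = \frac{1}{250038} + 158 \sqrt{-1247} = \frac{1}{250038} + 158 i \sqrt{1247}$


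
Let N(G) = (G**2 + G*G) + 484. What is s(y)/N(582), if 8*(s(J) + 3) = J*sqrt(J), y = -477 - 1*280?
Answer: -3/677932 - 757*I*sqrt(757)/5423456 ≈ -4.4252e-6 - 0.0038403*I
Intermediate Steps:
N(G) = 484 + 2*G**2 (N(G) = (G**2 + G**2) + 484 = 2*G**2 + 484 = 484 + 2*G**2)
y = -757 (y = -477 - 280 = -757)
s(J) = -3 + J**(3/2)/8 (s(J) = -3 + (J*sqrt(J))/8 = -3 + J**(3/2)/8)
s(y)/N(582) = (-3 + (-757)**(3/2)/8)/(484 + 2*582**2) = (-3 + (-757*I*sqrt(757))/8)/(484 + 2*338724) = (-3 - 757*I*sqrt(757)/8)/(484 + 677448) = (-3 - 757*I*sqrt(757)/8)/677932 = (-3 - 757*I*sqrt(757)/8)*(1/677932) = -3/677932 - 757*I*sqrt(757)/5423456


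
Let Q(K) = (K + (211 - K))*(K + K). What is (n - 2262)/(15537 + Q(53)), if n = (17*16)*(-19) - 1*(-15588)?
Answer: 8158/37903 ≈ 0.21523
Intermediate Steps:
Q(K) = 422*K (Q(K) = 211*(2*K) = 422*K)
n = 10420 (n = 272*(-19) + 15588 = -5168 + 15588 = 10420)
(n - 2262)/(15537 + Q(53)) = (10420 - 2262)/(15537 + 422*53) = 8158/(15537 + 22366) = 8158/37903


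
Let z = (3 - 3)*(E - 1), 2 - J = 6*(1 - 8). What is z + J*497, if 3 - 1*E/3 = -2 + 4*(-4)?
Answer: 21868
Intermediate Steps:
E = 63 (E = 9 - 3*(-2 + 4*(-4)) = 9 - 3*(-2 - 16) = 9 - 3*(-18) = 9 + 54 = 63)
J = 44 (J = 2 - 6*(1 - 8) = 2 - 6*(-7) = 2 - 1*(-42) = 2 + 42 = 44)
z = 0 (z = (3 - 3)*(63 - 1) = 0*62 = 0)
z + J*497 = 0 + 44*497 = 0 + 21868 = 21868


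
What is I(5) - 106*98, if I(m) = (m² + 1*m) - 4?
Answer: -10362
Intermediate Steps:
I(m) = -4 + m + m² (I(m) = (m² + m) - 4 = (m + m²) - 4 = -4 + m + m²)
I(5) - 106*98 = (-4 + 5 + 5²) - 106*98 = (-4 + 5 + 25) - 10388 = 26 - 10388 = -10362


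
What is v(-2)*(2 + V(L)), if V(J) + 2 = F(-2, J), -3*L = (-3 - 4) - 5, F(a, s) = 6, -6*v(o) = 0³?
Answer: 0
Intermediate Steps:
v(o) = 0 (v(o) = -⅙*0³ = -⅙*0 = 0)
L = 4 (L = -((-3 - 4) - 5)/3 = -(-7 - 5)/3 = -⅓*(-12) = 4)
V(J) = 4 (V(J) = -2 + 6 = 4)
v(-2)*(2 + V(L)) = 0*(2 + 4) = 0*6 = 0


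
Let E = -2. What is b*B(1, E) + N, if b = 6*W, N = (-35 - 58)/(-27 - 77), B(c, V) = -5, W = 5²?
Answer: -77907/104 ≈ -749.11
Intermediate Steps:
W = 25
N = 93/104 (N = -93/(-104) = -93*(-1/104) = 93/104 ≈ 0.89423)
b = 150 (b = 6*25 = 150)
b*B(1, E) + N = 150*(-5) + 93/104 = -750 + 93/104 = -77907/104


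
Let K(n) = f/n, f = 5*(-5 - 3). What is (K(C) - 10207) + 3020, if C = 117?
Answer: -840919/117 ≈ -7187.3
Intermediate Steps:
f = -40 (f = 5*(-8) = -40)
K(n) = -40/n
(K(C) - 10207) + 3020 = (-40/117 - 10207) + 3020 = -1194259/117 + 3020 = -840919/117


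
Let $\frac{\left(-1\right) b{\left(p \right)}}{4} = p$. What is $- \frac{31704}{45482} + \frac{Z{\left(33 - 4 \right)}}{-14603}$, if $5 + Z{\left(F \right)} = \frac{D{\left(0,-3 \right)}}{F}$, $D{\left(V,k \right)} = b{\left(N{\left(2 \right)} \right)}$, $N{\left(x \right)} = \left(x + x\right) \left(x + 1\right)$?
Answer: $- \frac{6708726911}{9630517867} \approx -0.69661$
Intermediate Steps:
$N{\left(x \right)} = 2 x \left(1 + x\right)$
$b{\left(p \right)} = - 4 p$
$D{\left(V,k \right)} = -48$ ($D{\left(V,k \right)} = - 4 \cdot 2 \cdot 2 \left(1 + 2\right) = - 4 \cdot 2 \cdot 2 \cdot 3 = \left(-4\right) 12 = -48$)
$Z{\left(F \right)} = -5 - \frac{48}{F}$
$- \frac{31704}{45482} + \frac{Z{\left(33 - 4 \right)}}{-14603} = - \frac{31704}{45482} + \frac{-5 - \frac{48}{33 - 4}}{-14603} = \left(-31704\right) \frac{1}{45482} + \left(-5 - \frac{48}{33 - 4}\right) \left(- \frac{1}{14603}\right) = - \frac{15852}{22741} + \left(-5 - \frac{48}{29}\right) \left(- \frac{1}{14603}\right) = - \frac{15852}{22741} - - \frac{193}{423487} = - \frac{15852}{22741} + \frac{193}{423487} = - \frac{6708726911}{9630517867}$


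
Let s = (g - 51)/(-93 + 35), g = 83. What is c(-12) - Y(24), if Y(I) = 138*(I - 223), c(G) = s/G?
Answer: 2389198/87 ≈ 27462.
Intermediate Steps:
s = -16/29 (s = (83 - 51)/(-93 + 35) = 32/(-58) = 32*(-1/58) = -16/29 ≈ -0.55172)
c(G) = -16/(29*G)
Y(I) = -30774 + 138*I (Y(I) = 138*(-223 + I) = -30774 + 138*I)
c(-12) - Y(24) = -16/29/(-12) - (-30774 + 138*24) = -16/29*(-1/12) - (-30774 + 3312) = 4/87 - 1*(-27462) = 4/87 + 27462 = 2389198/87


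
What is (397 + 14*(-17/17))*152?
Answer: 58216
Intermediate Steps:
(397 + 14*(-17/17))*152 = (397 + 14*(-17*1/17))*152 = (397 + 14*(-1))*152 = (397 - 14)*152 = 383*152 = 58216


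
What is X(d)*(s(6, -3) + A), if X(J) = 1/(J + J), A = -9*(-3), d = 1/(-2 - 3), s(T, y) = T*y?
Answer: -45/2 ≈ -22.500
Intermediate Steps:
d = -⅕ (d = 1/(-5) = -⅕ ≈ -0.20000)
A = 27
X(J) = 1/(2*J)
X(d)*(s(6, -3) + A) = (1/(2*(-⅕)))*(6*(-3) + 27) = ((½)*(-5))*(-18 + 27) = -5/2*9 = -45/2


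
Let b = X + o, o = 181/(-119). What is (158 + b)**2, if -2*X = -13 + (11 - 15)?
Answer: 1541740225/56644 ≈ 27218.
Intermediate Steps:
o = -181/119 (o = 181*(-1/119) = -181/119 ≈ -1.5210)
X = 17/2 (X = -(-13 + (11 - 15))/2 = -(-13 - 4)/2 = -1/2*(-17) = 17/2 ≈ 8.5000)
b = 1661/238 (b = 17/2 - 181/119 = 1661/238 ≈ 6.9790)
(158 + b)**2 = (158 + 1661/238)**2 = (39265/238)**2 = 1541740225/56644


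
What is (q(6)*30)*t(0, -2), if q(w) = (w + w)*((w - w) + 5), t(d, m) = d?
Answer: 0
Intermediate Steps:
q(w) = 10*w (q(w) = (2*w)*(0 + 5) = (2*w)*5 = 10*w)
(q(6)*30)*t(0, -2) = ((10*6)*30)*0 = (60*30)*0 = 1800*0 = 0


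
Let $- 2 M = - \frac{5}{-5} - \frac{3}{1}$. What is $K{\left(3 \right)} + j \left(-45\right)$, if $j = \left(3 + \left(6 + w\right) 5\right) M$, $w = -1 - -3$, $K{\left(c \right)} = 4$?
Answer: $-1931$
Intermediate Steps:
$w = 2$ ($w = -1 + 3 = 2$)
$M = 1$ ($M = - \frac{- \frac{5}{-5} - \frac{3}{1}}{2} = - \frac{\left(-5\right) \left(- \frac{1}{5}\right) - 3}{2} = - \frac{1 - 3}{2} = \left(- \frac{1}{2}\right) \left(-2\right) = 1$)
$j = 43$ ($j = \left(3 + \left(6 + 2\right) 5\right) 1 = \left(3 + 8 \cdot 5\right) 1 = \left(3 + 40\right) 1 = 43 \cdot 1 = 43$)
$K{\left(3 \right)} + j \left(-45\right) = 4 + 43 \left(-45\right) = 4 - 1935 = -1931$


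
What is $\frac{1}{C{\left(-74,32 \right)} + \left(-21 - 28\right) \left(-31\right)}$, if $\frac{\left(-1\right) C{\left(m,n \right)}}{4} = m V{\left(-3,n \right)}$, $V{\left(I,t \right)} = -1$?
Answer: $\frac{1}{1223} \approx 0.00081766$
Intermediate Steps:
$C{\left(m,n \right)} = 4 m$ ($C{\left(m,n \right)} = - 4 m \left(-1\right) = - 4 \left(- m\right) = 4 m$)
$\frac{1}{C{\left(-74,32 \right)} + \left(-21 - 28\right) \left(-31\right)} = \frac{1}{4 \left(-74\right) + \left(-21 - 28\right) \left(-31\right)} = \frac{1}{-296 + \left(-21 - 28\right) \left(-31\right)} = \frac{1}{-296 - -1519} = \frac{1}{-296 + 1519} = \frac{1}{1223}$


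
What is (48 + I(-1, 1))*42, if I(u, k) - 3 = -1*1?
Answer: 2100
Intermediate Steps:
I(u, k) = 2 (I(u, k) = 3 - 1*1 = 3 - 1 = 2)
(48 + I(-1, 1))*42 = (48 + 2)*42 = 50*42 = 2100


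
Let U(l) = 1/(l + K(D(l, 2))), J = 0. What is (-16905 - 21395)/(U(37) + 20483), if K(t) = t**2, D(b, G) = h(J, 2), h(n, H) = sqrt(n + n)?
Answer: -354275/189468 ≈ -1.8698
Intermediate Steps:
h(n, H) = sqrt(2)*sqrt(n) (h(n, H) = sqrt(2*n) = sqrt(2)*sqrt(n))
D(b, G) = 0 (D(b, G) = sqrt(2)*sqrt(0) = sqrt(2)*0 = 0)
U(l) = 1/l (U(l) = 1/(l + 0**2) = 1/(l + 0) = 1/l)
(-16905 - 21395)/(U(37) + 20483) = (-16905 - 21395)/(1/37 + 20483) = -38300/(1/37 + 20483) = -38300/757872/37 = -38300*37/757872 = -354275/189468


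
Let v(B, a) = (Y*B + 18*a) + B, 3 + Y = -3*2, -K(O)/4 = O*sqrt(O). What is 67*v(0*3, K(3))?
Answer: -14472*sqrt(3) ≈ -25066.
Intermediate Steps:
K(O) = -4*O**(3/2) (K(O) = -4*O*sqrt(O) = -4*O**(3/2))
Y = -9 (Y = -3 - 3*2 = -3 - 6 = -9)
v(B, a) = -8*B + 18*a (v(B, a) = (-9*B + 18*a) + B = -8*B + 18*a)
67*v(0*3, K(3)) = 67*(-0*3 + 18*(-12*sqrt(3))) = 67*(-8*0 + 18*(-12*sqrt(3))) = 67*(0 + 18*(-12*sqrt(3))) = 67*(0 - 216*sqrt(3)) = 67*(-216*sqrt(3)) = -14472*sqrt(3)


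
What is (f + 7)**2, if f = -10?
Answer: 9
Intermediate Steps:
(f + 7)**2 = (-10 + 7)**2 = (-3)**2 = 9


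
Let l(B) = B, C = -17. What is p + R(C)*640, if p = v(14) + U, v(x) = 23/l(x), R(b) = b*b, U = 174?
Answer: 2591899/14 ≈ 1.8514e+5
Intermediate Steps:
R(b) = b**2
v(x) = 23/x
p = 2459/14 (p = 23/14 + 174 = 2459/14 ≈ 175.64)
p + R(C)*640 = 2459/14 + (-17)**2*640 = 2459/14 + 289*640 = 2459/14 + 184960 = 2591899/14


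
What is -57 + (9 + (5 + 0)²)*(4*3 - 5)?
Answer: 181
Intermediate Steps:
-57 + (9 + (5 + 0)²)*(4*3 - 5) = -57 + (9 + 5²)*(12 - 5) = -57 + (9 + 25)*7 = -57 + 34*7 = -57 + 238 = 181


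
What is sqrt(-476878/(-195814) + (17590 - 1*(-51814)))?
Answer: 3*sqrt(73923873890041)/97907 ≈ 263.45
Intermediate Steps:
sqrt(-476878/(-195814) + (17590 - 1*(-51814))) = sqrt(-476878*(-1/195814) + (17590 + 51814)) = sqrt(238439/97907 + 69404) = sqrt(6795375867/97907) = 3*sqrt(73923873890041)/97907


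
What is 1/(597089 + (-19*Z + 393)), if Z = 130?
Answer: 1/595012 ≈ 1.6806e-6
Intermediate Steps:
1/(597089 + (-19*Z + 393)) = 1/(597089 + (-19*130 + 393)) = 1/(597089 + (-2470 + 393)) = 1/(597089 - 2077) = 1/595012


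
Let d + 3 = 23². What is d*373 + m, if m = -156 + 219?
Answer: 196261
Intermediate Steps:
d = 526 (d = -3 + 23² = -3 + 529 = 526)
m = 63
d*373 + m = 526*373 + 63 = 196198 + 63 = 196261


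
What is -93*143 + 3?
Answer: -13296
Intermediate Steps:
-93*143 + 3 = -13299 + 3 = -13296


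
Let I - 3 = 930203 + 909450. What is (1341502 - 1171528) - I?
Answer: -1669682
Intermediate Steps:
I = 1839656 (I = 3 + (930203 + 909450) = 3 + 1839653 = 1839656)
(1341502 - 1171528) - I = (1341502 - 1171528) - 1*1839656 = 169974 - 1839656 = -1669682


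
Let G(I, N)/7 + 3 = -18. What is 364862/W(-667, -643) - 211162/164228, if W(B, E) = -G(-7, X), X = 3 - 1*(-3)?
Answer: 29944757861/12070758 ≈ 2480.8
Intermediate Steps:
X = 6 (X = 3 + 3 = 6)
G(I, N) = -147 (G(I, N) = -21 + 7*(-18) = -21 - 126 = -147)
W(B, E) = 147 (W(B, E) = -1*(-147) = 147)
364862/W(-667, -643) - 211162/164228 = 364862/147 - 211162/164228 = 364862*(1/147) - 211162*1/164228 = 364862/147 - 105581/82114 = 29944757861/12070758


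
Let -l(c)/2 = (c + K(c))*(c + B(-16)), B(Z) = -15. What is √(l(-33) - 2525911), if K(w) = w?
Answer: I*√2532247 ≈ 1591.3*I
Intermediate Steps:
l(c) = -4*c*(-15 + c) (l(c) = -2*(c + c)*(c - 15) = -2*2*c*(-15 + c) = -4*c*(-15 + c))
√(l(-33) - 2525911) = √(4*(-33)*(15 - 1*(-33)) - 2525911) = √(4*(-33)*(15 + 33) - 2525911) = √(4*(-33)*48 - 2525911) = √(-6336 - 2525911) = √(-2532247) = I*√2532247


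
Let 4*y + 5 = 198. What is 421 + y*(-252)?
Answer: -11738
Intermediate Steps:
y = 193/4 (y = -5/4 + (¼)*198 = -5/4 + 99/2 = 193/4 ≈ 48.250)
421 + y*(-252) = 421 + (193/4)*(-252) = 421 - 12159 = -11738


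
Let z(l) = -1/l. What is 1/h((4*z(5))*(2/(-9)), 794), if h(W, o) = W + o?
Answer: 45/35738 ≈ 0.0012592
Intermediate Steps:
1/h((4*z(5))*(2/(-9)), 794) = 1/((4*(-1/5))*(2/(-9)) + 794) = 1/((4*(-1*⅕))*(2*(-⅑)) + 794) = 1/((4*(-⅕))*(-2/9) + 794) = 1/(-⅘*(-2/9) + 794) = 1/(8/45 + 794) = 1/(35738/45) = 45/35738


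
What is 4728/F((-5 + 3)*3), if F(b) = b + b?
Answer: -394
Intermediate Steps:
F(b) = 2*b
4728/F((-5 + 3)*3) = 4728/((2*((-5 + 3)*3))) = 4728/((2*(-2*3))) = 4728/((2*(-6))) = 4728/(-12) = 4728*(-1/12) = -394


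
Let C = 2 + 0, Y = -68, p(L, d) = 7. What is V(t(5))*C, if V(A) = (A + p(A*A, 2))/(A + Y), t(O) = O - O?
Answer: -7/34 ≈ -0.20588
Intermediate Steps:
t(O) = 0
V(A) = (7 + A)/(-68 + A) (V(A) = (A + 7)/(A - 68) = (7 + A)/(-68 + A))
C = 2
V(t(5))*C = ((7 + 0)/(-68 + 0))*2 = (7/(-68))*2 = -1/68*7*2 = -7/68*2 = -7/34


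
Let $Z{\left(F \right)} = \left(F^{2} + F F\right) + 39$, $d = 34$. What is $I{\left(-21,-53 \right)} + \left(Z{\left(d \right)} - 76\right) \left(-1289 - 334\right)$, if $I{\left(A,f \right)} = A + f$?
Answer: $-3692399$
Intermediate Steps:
$Z{\left(F \right)} = 39 + 2 F^{2}$ ($Z{\left(F \right)} = \left(F^{2} + F^{2}\right) + 39 = 2 F^{2} + 39 = 39 + 2 F^{2}$)
$I{\left(-21,-53 \right)} + \left(Z{\left(d \right)} - 76\right) \left(-1289 - 334\right) = \left(-21 - 53\right) + \left(\left(39 + 2 \cdot 34^{2}\right) - 76\right) \left(-1289 - 334\right) = -74 + \left(\left(39 + 2 \cdot 1156\right) - 76\right) \left(-1623\right) = -74 + \left(\left(39 + 2312\right) - 76\right) \left(-1623\right) = -74 + \left(2351 - 76\right) \left(-1623\right) = -74 + 2275 \left(-1623\right) = -74 - 3692325 = -3692399$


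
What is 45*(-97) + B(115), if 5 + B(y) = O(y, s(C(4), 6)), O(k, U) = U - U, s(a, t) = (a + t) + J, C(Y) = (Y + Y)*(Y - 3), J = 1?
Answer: -4370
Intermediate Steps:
C(Y) = 2*Y*(-3 + Y) (C(Y) = (2*Y)*(-3 + Y) = 2*Y*(-3 + Y))
s(a, t) = 1 + a + t (s(a, t) = (a + t) + 1 = 1 + a + t)
O(k, U) = 0
B(y) = -5 (B(y) = -5 + 0 = -5)
45*(-97) + B(115) = 45*(-97) - 5 = -4365 - 5 = -4370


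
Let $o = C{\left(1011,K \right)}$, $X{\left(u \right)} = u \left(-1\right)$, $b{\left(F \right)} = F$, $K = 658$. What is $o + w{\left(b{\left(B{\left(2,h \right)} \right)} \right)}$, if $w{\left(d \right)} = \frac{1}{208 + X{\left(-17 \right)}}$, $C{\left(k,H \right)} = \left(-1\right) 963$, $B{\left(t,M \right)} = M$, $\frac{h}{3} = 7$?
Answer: $- \frac{216674}{225} \approx -963.0$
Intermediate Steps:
$h = 21$ ($h = 3 \cdot 7 = 21$)
$X{\left(u \right)} = - u$
$C{\left(k,H \right)} = -963$
$w{\left(d \right)} = \frac{1}{225}$ ($w{\left(d \right)} = \frac{1}{208 - -17} = \frac{1}{208 + 17} = \frac{1}{225}$)
$o = -963$
$o + w{\left(b{\left(B{\left(2,h \right)} \right)} \right)} = -963 + \frac{1}{225} = - \frac{216674}{225}$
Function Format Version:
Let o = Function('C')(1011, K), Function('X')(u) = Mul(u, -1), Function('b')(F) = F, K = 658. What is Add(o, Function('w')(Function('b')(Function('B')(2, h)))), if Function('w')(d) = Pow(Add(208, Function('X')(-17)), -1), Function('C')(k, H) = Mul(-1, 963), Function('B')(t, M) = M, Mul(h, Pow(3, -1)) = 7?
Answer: Rational(-216674, 225) ≈ -963.00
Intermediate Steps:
h = 21 (h = Mul(3, 7) = 21)
Function('X')(u) = Mul(-1, u)
Function('C')(k, H) = -963
Function('w')(d) = Rational(1, 225) (Function('w')(d) = Pow(Add(208, Mul(-1, -17)), -1) = Pow(Add(208, 17), -1) = Pow(225, -1) = Rational(1, 225))
o = -963
Add(o, Function('w')(Function('b')(Function('B')(2, h)))) = Add(-963, Rational(1, 225)) = Rational(-216674, 225)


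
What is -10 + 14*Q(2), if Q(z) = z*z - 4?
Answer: -10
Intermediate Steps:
Q(z) = -4 + z² (Q(z) = z² - 4 = -4 + z²)
-10 + 14*Q(2) = -10 + 14*(-4 + 2²) = -10 + 14*(-4 + 4) = -10 + 14*0 = -10 + 0 = -10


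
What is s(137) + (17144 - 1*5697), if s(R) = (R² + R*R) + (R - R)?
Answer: 48985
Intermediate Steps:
s(R) = 2*R² (s(R) = (R² + R²) + 0 = 2*R² + 0 = 2*R²)
s(137) + (17144 - 1*5697) = 2*137² + (17144 - 1*5697) = 2*18769 + (17144 - 5697) = 37538 + 11447 = 48985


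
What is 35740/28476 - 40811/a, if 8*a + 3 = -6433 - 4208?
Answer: 201614351/6314553 ≈ 31.929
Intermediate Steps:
a = -2661/2 (a = -3/8 + (-6433 - 4208)/8 = -3/8 + (⅛)*(-10641) = -3/8 - 10641/8 = -2661/2 ≈ -1330.5)
35740/28476 - 40811/a = 35740/28476 - 40811/(-2661/2) = 35740*(1/28476) - 40811*(-2/2661) = 8935/7119 + 81622/2661 = 201614351/6314553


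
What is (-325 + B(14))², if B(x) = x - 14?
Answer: 105625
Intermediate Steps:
B(x) = -14 + x
(-325 + B(14))² = (-325 + (-14 + 14))² = (-325 + 0)² = (-325)² = 105625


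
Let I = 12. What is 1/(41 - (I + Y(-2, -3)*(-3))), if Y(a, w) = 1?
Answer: 1/32 ≈ 0.031250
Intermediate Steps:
1/(41 - (I + Y(-2, -3)*(-3))) = 1/(41 - (12 + 1*(-3))) = 1/(41 - (12 - 3)) = 1/(41 - 1*9) = 1/(41 - 9) = 1/32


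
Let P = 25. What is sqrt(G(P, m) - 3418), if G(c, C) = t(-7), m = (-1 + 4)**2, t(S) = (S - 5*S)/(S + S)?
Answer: 6*I*sqrt(95) ≈ 58.481*I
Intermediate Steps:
t(S) = -2 (t(S) = (-4*S)/((2*S)) = (-4*S)*(1/(2*S)) = -2)
m = 9 (m = 3**2 = 9)
G(c, C) = -2
sqrt(G(P, m) - 3418) = sqrt(-2 - 3418) = sqrt(-3420) = 6*I*sqrt(95)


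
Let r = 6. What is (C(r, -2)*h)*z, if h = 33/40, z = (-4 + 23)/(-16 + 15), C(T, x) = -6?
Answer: 1881/20 ≈ 94.050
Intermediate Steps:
z = -19 (z = 19/(-1) = 19*(-1) = -19)
h = 33/40 (h = 33*(1/40) = 33/40 ≈ 0.82500)
(C(r, -2)*h)*z = -6*33/40*(-19) = -99/20*(-19) = 1881/20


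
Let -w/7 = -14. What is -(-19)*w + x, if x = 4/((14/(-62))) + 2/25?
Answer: 322764/175 ≈ 1844.4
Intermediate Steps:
w = 98 (w = -7*(-14) = 98)
x = -3086/175 (x = 4/((14*(-1/62))) + 2*(1/25) = 4/(-7/31) + 2/25 = 4*(-31/7) + 2/25 = -124/7 + 2/25 = -3086/175 ≈ -17.634)
-(-19)*w + x = -(-19)*98 - 3086/175 = -19*(-98) - 3086/175 = 1862 - 3086/175 = 322764/175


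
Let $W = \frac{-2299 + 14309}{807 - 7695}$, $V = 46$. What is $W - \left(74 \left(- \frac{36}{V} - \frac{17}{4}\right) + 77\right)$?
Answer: $\frac{23262143}{79212} \approx 293.67$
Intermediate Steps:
$W = - \frac{6005}{3444}$ ($W = \frac{12010}{-6888} = 12010 \left(- \frac{1}{6888}\right) = - \frac{6005}{3444} \approx -1.7436$)
$W - \left(74 \left(- \frac{36}{V} - \frac{17}{4}\right) + 77\right) = - \frac{6005}{3444} - \left(74 \left(- \frac{36}{46} - \frac{17}{4}\right) + 77\right) = - \frac{6005}{3444} - \left(74 \left(\left(-36\right) \frac{1}{46} - \frac{17}{4}\right) + 77\right) = - \frac{6005}{3444} - \left(74 \left(- \frac{18}{23} - \frac{17}{4}\right) + 77\right) = - \frac{6005}{3444} - \left(74 \left(- \frac{463}{92}\right) + 77\right) = - \frac{6005}{3444} - \left(- \frac{17131}{46} + 77\right) = - \frac{6005}{3444} - - \frac{13589}{46} = - \frac{6005}{3444} + \frac{13589}{46} = \frac{23262143}{79212}$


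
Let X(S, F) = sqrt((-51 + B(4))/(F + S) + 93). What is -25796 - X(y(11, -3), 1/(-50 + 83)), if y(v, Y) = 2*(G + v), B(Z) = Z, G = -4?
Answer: -25796 - 6*sqrt(533839)/463 ≈ -25805.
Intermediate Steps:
y(v, Y) = -8 + 2*v (y(v, Y) = 2*(-4 + v) = -8 + 2*v)
X(S, F) = sqrt(93 - 47/(F + S)) (X(S, F) = sqrt((-51 + 4)/(F + S) + 93) = sqrt(-47/(F + S) + 93) = sqrt(93 - 47/(F + S)))
-25796 - X(y(11, -3), 1/(-50 + 83)) = -25796 - sqrt((-47 + 93/(-50 + 83) + 93*(-8 + 2*11))/(1/(-50 + 83) + (-8 + 2*11))) = -25796 - sqrt((-47 + 93/33 + 93*(-8 + 22))/(1/33 + (-8 + 22))) = -25796 - sqrt((-47 + 93*(1/33) + 93*14)/(1/33 + 14)) = -25796 - sqrt((-47 + 31/11 + 1302)/(463/33)) = -25796 - sqrt((33/463)*(13836/11)) = -25796 - sqrt(41508/463) = -25796 - 6*sqrt(533839)/463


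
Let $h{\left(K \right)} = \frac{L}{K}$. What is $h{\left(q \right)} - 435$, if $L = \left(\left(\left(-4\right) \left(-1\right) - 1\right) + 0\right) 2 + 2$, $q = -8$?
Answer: $-436$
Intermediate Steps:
$L = 8$ ($L = \left(\left(4 - 1\right) + 0\right) 2 + 2 = \left(3 + 0\right) 2 + 2 = 3 \cdot 2 + 2 = 6 + 2 = 8$)
$h{\left(K \right)} = \frac{8}{K}$
$h{\left(q \right)} - 435 = \frac{8}{-8} - 435 = 8 \left(- \frac{1}{8}\right) - 435 = -1 - 435 = -436$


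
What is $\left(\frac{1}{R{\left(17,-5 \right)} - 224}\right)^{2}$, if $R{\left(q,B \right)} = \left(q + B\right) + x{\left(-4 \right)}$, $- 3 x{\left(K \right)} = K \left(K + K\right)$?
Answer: $\frac{9}{446224} \approx 2.0169 \cdot 10^{-5}$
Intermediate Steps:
$x{\left(K \right)} = - \frac{2 K^{2}}{3}$ ($x{\left(K \right)} = - \frac{K \left(K + K\right)}{3} = - \frac{K 2 K}{3} = - \frac{2 K^{2}}{3}$)
$R{\left(q,B \right)} = - \frac{32}{3} + B + q$ ($R{\left(q,B \right)} = \left(q + B\right) - \frac{2 \left(-4\right)^{2}}{3} = \left(B + q\right) - \frac{32}{3} = - \frac{32}{3} + B + q$)
$\left(\frac{1}{R{\left(17,-5 \right)} - 224}\right)^{2} = \left(\frac{1}{\left(- \frac{32}{3} - 5 + 17\right) - 224}\right)^{2} = \left(\frac{1}{\frac{4}{3} - 224}\right)^{2} = \left(\frac{1}{- \frac{668}{3}}\right)^{2} = \left(- \frac{3}{668}\right)^{2} = \frac{9}{446224}$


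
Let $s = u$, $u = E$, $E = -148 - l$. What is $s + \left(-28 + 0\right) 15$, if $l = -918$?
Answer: $350$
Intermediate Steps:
$E = 770$ ($E = -148 - -918 = -148 + 918 = 770$)
$u = 770$
$s = 770$
$s + \left(-28 + 0\right) 15 = 770 + \left(-28 + 0\right) 15 = 770 - 420 = 350$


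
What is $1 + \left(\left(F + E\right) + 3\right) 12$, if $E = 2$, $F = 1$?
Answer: $73$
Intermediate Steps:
$1 + \left(\left(F + E\right) + 3\right) 12 = 1 + \left(\left(1 + 2\right) + 3\right) 12 = 1 + \left(3 + 3\right) 12 = 1 + 6 \cdot 12 = 1 + 72 = 73$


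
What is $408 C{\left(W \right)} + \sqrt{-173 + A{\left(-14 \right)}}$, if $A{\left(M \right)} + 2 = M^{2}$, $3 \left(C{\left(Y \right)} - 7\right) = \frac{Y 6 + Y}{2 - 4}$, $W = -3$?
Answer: $4284 + \sqrt{21} \approx 4288.6$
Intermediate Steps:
$C{\left(Y \right)} = 7 - \frac{7 Y}{6}$ ($C{\left(Y \right)} = 7 + \frac{\left(Y 6 + Y\right) \frac{1}{2 - 4}}{3} = 7 + \frac{\left(6 Y + Y\right) \frac{1}{-2}}{3} = 7 + \frac{7 Y \left(- \frac{1}{2}\right)}{3} = 7 + \frac{\left(- \frac{7}{2}\right) Y}{3} = 7 - \frac{7 Y}{6}$)
$A{\left(M \right)} = -2 + M^{2}$
$408 C{\left(W \right)} + \sqrt{-173 + A{\left(-14 \right)}} = 408 \left(7 - - \frac{7}{2}\right) + \sqrt{-173 - \left(2 - \left(-14\right)^{2}\right)} = 408 \left(7 + \frac{7}{2}\right) + \sqrt{-173 + \left(-2 + 196\right)} = 408 \cdot \frac{21}{2} + \sqrt{-173 + 194} = 4284 + \sqrt{21}$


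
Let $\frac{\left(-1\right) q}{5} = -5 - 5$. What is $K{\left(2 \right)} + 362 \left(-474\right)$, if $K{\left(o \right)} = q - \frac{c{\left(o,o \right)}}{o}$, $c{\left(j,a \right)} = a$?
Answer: $-171539$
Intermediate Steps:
$q = 50$ ($q = - 5 \left(-5 - 5\right) = \left(-5\right) \left(-10\right) = 50$)
$K{\left(o \right)} = 49$ ($K{\left(o \right)} = 50 - \frac{o}{o} = 50 - 1 = 49$)
$K{\left(2 \right)} + 362 \left(-474\right) = 49 + 362 \left(-474\right) = 49 - 171588 = -171539$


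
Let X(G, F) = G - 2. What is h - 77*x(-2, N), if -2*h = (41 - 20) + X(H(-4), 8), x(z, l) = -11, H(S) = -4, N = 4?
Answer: 1679/2 ≈ 839.50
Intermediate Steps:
X(G, F) = -2 + G
h = -15/2 (h = -((41 - 20) + (-2 - 4))/2 = -(21 - 6)/2 = -½*15 = -15/2 ≈ -7.5000)
h - 77*x(-2, N) = -15/2 - 77*(-11) = -15/2 + 847 = 1679/2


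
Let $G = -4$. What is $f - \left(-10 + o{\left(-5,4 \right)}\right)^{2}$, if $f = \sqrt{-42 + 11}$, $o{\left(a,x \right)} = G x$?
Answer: $-676 + i \sqrt{31} \approx -676.0 + 5.5678 i$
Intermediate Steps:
$o{\left(a,x \right)} = - 4 x$
$f = i \sqrt{31}$ ($f = \sqrt{-31} = i \sqrt{31} \approx 5.5678 i$)
$f - \left(-10 + o{\left(-5,4 \right)}\right)^{2} = i \sqrt{31} - \left(-10 - 16\right)^{2} = i \sqrt{31} - \left(-26\right)^{2} = i \sqrt{31} - 676 = -676 + i \sqrt{31}$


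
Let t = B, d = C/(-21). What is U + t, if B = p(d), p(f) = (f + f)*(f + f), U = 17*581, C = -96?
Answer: 488069/49 ≈ 9960.6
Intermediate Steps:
U = 9877
d = 32/7 (d = -96/(-21) = -96*(-1/21) = 32/7 ≈ 4.5714)
p(f) = 4*f² (p(f) = (2*f)*(2*f) = 4*f²)
B = 4096/49 (B = 4*(32/7)² = 4*(1024/49) = 4096/49 ≈ 83.592)
t = 4096/49 ≈ 83.592
U + t = 9877 + 4096/49 = 488069/49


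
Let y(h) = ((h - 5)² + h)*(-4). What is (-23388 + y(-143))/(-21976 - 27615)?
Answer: 110432/49591 ≈ 2.2269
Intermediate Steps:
y(h) = -4*h - 4*(-5 + h)² (y(h) = ((-5 + h)² + h)*(-4) = (h + (-5 + h)²)*(-4) = -4*h - 4*(-5 + h)²)
(-23388 + y(-143))/(-21976 - 27615) = (-23388 + (-4*(-143) - 4*(-5 - 143)²))/(-21976 - 27615) = (-23388 + (572 - 4*(-148)²))/(-49591) = (-23388 + (572 - 4*21904))*(-1/49591) = (-23388 + (572 - 87616))*(-1/49591) = (-23388 - 87044)*(-1/49591) = -110432*(-1/49591) = 110432/49591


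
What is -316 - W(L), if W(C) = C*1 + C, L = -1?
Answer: -314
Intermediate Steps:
W(C) = 2*C (W(C) = C + C = 2*C)
-316 - W(L) = -316 - 2*(-1) = -316 - 1*(-2) = -316 + 2 = -314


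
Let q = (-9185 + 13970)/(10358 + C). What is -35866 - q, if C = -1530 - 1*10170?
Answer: -4375217/122 ≈ -35862.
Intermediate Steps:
C = -11700 (C = -1530 - 10170 = -11700)
q = -435/122 (q = (-9185 + 13970)/(10358 - 11700) = 4785/(-1342) = 4785*(-1/1342) = -435/122 ≈ -3.5656)
-35866 - q = -35866 - 1*(-435/122) = -35866 + 435/122 = -4375217/122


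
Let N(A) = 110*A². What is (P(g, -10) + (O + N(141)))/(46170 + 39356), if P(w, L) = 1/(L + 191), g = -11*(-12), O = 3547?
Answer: 198236359/7740103 ≈ 25.612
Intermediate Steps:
g = 132
P(w, L) = 1/(191 + L)
(P(g, -10) + (O + N(141)))/(46170 + 39356) = (1/(191 - 10) + (3547 + 110*141²))/(46170 + 39356) = (1/181 + (3547 + 110*19881))/85526 = (1/181 + (3547 + 2186910))*(1/85526) = (1/181 + 2190457)*(1/85526) = (396472718/181)*(1/85526) = 198236359/7740103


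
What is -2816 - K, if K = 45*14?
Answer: -3446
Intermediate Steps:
K = 630
-2816 - K = -2816 - 1*630 = -2816 - 630 = -3446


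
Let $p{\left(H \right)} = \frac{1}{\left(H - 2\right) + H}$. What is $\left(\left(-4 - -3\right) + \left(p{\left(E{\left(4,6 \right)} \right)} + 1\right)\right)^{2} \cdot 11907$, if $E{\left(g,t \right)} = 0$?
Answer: $\frac{11907}{4} \approx 2976.8$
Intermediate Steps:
$p{\left(H \right)} = \frac{1}{-2 + 2 H}$ ($p{\left(H \right)} = \frac{1}{\left(H - 2\right) + H} = \frac{1}{\left(-2 + H\right) + H} = \frac{1}{-2 + 2 H}$)
$\left(\left(-4 - -3\right) + \left(p{\left(E{\left(4,6 \right)} \right)} + 1\right)\right)^{2} \cdot 11907 = \left(\left(-4 - -3\right) + \left(\frac{1}{2 \left(-1 + 0\right)} + 1\right)\right)^{2} \cdot 11907 = \left(\left(-4 + 3\right) + \left(\frac{1}{2 \left(-1\right)} + 1\right)\right)^{2} \cdot 11907 = \left(-1 + \left(\frac{1}{2} \left(-1\right) + 1\right)\right)^{2} \cdot 11907 = \left(-1 + \left(- \frac{1}{2} + 1\right)\right)^{2} \cdot 11907 = \left(-1 + \frac{1}{2}\right)^{2} \cdot 11907 = \left(- \frac{1}{2}\right)^{2} \cdot 11907 = \frac{1}{4} \cdot 11907 = \frac{11907}{4}$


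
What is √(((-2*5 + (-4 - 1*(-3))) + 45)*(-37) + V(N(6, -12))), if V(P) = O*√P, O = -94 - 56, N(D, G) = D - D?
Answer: I*√1258 ≈ 35.468*I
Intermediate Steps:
N(D, G) = 0
O = -150
V(P) = -150*√P
√(((-2*5 + (-4 - 1*(-3))) + 45)*(-37) + V(N(6, -12))) = √(((-2*5 + (-4 - 1*(-3))) + 45)*(-37) - 150*√0) = √(((-10 + (-4 + 3)) + 45)*(-37) - 150*0) = √(((-10 - 1) + 45)*(-37) + 0) = √((-11 + 45)*(-37) + 0) = √(34*(-37) + 0) = √(-1258 + 0) = √(-1258) = I*√1258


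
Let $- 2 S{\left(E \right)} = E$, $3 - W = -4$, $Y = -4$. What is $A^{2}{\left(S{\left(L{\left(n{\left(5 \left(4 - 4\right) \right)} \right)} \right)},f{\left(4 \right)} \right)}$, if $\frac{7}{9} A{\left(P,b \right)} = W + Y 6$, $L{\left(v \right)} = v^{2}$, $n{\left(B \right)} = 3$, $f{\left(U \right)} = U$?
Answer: $\frac{23409}{49} \approx 477.73$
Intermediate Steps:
$W = 7$ ($W = 3 - -4 = 3 + 4 = 7$)
$S{\left(E \right)} = - \frac{E}{2}$
$A{\left(P,b \right)} = - \frac{153}{7}$ ($A{\left(P,b \right)} = \frac{9 \left(7 - 24\right)}{7} = \frac{9}{7} \left(-17\right) = - \frac{153}{7}$)
$A^{2}{\left(S{\left(L{\left(n{\left(5 \left(4 - 4\right) \right)} \right)} \right)},f{\left(4 \right)} \right)} = \left(- \frac{153}{7}\right)^{2} = \frac{23409}{49}$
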